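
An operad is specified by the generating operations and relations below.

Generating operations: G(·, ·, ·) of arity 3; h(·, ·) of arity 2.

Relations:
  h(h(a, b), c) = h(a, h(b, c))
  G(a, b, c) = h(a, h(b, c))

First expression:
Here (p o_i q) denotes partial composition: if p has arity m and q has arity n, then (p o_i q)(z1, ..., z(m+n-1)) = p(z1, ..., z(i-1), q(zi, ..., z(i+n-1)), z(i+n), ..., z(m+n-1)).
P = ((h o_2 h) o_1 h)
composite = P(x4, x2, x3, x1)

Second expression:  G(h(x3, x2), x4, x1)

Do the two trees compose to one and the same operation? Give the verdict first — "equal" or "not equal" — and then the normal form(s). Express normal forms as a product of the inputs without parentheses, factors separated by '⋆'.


not equal — first x4 ⋆ x2 ⋆ x3 ⋆ x1, second x3 ⋆ x2 ⋆ x4 ⋆ x1

The first expression, normalized: x4 ⋆ x2 ⋆ x3 ⋆ x1
The second expression, normalized: x3 ⋆ x2 ⋆ x4 ⋆ x1
Distinct normal forms: not equal.


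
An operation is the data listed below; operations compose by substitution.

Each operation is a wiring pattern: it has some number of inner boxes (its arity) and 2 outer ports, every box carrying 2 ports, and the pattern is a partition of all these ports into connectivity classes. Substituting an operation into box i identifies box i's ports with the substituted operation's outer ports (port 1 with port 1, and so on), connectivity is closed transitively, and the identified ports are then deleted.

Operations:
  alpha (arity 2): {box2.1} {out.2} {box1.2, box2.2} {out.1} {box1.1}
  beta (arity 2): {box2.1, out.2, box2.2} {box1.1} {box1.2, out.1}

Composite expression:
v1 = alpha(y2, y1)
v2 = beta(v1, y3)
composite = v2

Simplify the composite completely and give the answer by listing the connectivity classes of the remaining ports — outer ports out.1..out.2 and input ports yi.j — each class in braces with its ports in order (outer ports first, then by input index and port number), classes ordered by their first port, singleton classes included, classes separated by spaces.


{out.1} {out.2, y3.1, y3.2} {y1.1} {y1.2, y2.2} {y2.1}


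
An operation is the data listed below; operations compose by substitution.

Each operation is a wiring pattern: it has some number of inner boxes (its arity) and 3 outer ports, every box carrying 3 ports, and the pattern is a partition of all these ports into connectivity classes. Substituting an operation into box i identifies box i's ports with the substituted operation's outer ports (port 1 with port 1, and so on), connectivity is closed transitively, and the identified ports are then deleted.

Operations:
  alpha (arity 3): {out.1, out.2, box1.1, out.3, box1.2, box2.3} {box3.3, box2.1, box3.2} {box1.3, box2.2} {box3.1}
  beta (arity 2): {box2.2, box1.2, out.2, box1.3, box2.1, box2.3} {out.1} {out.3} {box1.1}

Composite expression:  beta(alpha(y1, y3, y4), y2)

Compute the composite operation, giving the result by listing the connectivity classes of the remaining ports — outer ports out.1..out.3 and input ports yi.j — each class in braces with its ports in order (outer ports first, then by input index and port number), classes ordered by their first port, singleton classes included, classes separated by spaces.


{out.1} {out.2, y1.1, y1.2, y2.1, y2.2, y2.3, y3.3} {out.3} {y1.3, y3.2} {y3.1, y4.2, y4.3} {y4.1}

Substituting into beta glues patterns; closure does the rest.
the subtree at alpha composes to {out.1, out.2, out.3, y1.1, y1.2, y3.3} {y1.3, y3.2} {y3.1, y4.2, y4.3} {y4.1} on (y1, y3, y4); out.j = own outer ports
the subtree at beta composes to {out.1} {out.2, y1.1, y1.2, y2.1, y2.2, y2.3, y3.3} {out.3} {y1.3, y3.2} {y3.1, y4.2, y4.3} {y4.1} on (y1, y3, y4, y2); out.j = own outer ports


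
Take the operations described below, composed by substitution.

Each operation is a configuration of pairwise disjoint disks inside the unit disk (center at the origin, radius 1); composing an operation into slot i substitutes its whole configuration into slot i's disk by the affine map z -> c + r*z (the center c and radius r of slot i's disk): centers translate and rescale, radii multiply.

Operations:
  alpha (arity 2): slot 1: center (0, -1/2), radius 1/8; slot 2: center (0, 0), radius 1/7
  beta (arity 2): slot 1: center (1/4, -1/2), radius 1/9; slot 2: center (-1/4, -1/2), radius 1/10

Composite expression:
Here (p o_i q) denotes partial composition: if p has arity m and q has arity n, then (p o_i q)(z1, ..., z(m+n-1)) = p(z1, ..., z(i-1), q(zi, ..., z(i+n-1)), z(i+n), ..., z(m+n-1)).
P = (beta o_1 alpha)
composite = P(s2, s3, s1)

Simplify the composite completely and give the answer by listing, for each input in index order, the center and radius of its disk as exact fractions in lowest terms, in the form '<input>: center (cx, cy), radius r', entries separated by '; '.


s1: center (-1/4, -1/2), radius 1/10; s2: center (1/4, -5/9), radius 1/72; s3: center (1/4, -1/2), radius 1/63

Nesting under beta composes maps z -> c + r*z down each s-path.
s2: after 2 affine steps, its disk has center (1/4, -5/9), radius 1/72
s3: after 2 affine steps, its disk has center (1/4, -1/2), radius 1/63
s1: after 1 affine step, its disk has center (-1/4, -1/2), radius 1/10


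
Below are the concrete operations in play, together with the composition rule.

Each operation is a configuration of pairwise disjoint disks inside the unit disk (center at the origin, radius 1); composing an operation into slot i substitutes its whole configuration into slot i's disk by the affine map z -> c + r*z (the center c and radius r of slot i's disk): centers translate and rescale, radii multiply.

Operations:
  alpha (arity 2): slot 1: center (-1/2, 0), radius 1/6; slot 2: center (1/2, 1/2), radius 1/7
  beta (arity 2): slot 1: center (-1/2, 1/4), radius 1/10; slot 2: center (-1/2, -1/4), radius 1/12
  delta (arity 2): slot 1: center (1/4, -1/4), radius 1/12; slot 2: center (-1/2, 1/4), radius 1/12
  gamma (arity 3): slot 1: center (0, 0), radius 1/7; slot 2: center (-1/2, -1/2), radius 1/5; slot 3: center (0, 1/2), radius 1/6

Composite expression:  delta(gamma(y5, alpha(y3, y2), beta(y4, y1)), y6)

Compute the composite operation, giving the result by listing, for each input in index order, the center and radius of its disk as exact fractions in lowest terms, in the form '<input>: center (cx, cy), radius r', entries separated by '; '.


y1: center (35/144, -61/288), radius 1/864; y2: center (13/60, -17/60), radius 1/420; y3: center (1/5, -7/24), radius 1/360; y4: center (35/144, -59/288), radius 1/720; y5: center (1/4, -1/4), radius 1/84; y6: center (-1/2, 1/4), radius 1/12

Follow each y-input down from delta: c' goes to c + r*c', radius to r*r'.
input y5: composing its 2 substitution steps yields center (1/4, -1/4), radius 1/84
input y3: composing its 3 substitution steps yields center (1/5, -7/24), radius 1/360
input y2: composing its 3 substitution steps yields center (13/60, -17/60), radius 1/420
input y4: composing its 3 substitution steps yields center (35/144, -59/288), radius 1/720
input y1: composing its 3 substitution steps yields center (35/144, -61/288), radius 1/864
input y6: composing its 1 substitution step yields center (-1/2, 1/4), radius 1/12


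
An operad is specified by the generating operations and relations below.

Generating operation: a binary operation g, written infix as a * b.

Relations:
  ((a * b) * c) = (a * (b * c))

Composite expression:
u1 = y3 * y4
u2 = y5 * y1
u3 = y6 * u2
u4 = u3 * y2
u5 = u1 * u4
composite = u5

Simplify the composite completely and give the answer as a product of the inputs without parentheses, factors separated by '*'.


y3 * y4 * y6 * y5 * y1 * y2


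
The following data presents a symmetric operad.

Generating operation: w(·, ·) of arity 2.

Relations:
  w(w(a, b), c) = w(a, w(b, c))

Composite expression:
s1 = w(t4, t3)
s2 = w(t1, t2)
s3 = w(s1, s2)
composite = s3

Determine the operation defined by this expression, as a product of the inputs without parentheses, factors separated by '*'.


t4 * t3 * t1 * t2

Every regrouping of w is equal, so read the t-inputs in written order.
w(t4, t3) unparenthesizes to t4 * t3
w(t1, t2) unparenthesizes to t1 * t2
w(w(t4, t3), w(t1, t2)) unparenthesizes to t4 * t3 * t1 * t2


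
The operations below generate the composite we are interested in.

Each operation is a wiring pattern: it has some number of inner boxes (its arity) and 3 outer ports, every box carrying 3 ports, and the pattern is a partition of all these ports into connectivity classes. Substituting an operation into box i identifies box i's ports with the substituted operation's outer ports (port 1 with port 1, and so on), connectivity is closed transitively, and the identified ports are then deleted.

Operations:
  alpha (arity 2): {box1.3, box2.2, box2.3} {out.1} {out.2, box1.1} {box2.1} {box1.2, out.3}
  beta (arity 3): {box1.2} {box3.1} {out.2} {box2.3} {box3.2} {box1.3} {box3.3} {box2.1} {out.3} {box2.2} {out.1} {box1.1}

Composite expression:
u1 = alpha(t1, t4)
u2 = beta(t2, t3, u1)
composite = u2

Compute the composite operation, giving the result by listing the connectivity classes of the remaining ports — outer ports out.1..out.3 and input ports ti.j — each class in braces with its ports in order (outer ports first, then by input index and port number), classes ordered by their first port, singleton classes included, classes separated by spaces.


{out.1} {out.2} {out.3} {t1.1} {t1.2} {t1.3, t4.2, t4.3} {t2.1} {t2.2} {t2.3} {t3.1} {t3.2} {t3.3} {t4.1}

Two ports join when wires chain via beta-identified ports.
after alpha, the pattern on (t1, t4) reads {out.1} {out.2, t1.1} {out.3, t1.2} {t1.3, t4.2, t4.3} {t4.1} (out.j = its outer ports)
after beta, the pattern on (t2, t3, t1, t4) reads {out.1} {out.2} {out.3} {t1.1} {t1.2} {t1.3, t4.2, t4.3} {t2.1} {t2.2} {t2.3} {t3.1} {t3.2} {t3.3} {t4.1} (out.j = its outer ports)


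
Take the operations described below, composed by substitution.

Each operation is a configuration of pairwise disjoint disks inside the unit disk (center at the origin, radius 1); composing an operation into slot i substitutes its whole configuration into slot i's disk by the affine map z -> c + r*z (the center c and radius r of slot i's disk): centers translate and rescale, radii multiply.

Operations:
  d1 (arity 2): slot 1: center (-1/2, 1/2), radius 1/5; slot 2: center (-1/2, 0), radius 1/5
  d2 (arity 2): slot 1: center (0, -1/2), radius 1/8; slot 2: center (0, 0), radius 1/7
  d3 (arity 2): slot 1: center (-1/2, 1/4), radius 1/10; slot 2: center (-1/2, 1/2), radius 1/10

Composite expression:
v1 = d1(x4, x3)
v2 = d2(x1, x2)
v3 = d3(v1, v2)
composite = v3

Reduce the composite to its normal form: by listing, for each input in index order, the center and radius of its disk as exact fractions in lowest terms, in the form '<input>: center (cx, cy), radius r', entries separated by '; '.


x1: center (-1/2, 9/20), radius 1/80; x2: center (-1/2, 1/2), radius 1/70; x3: center (-11/20, 1/4), radius 1/50; x4: center (-11/20, 3/10), radius 1/50

Follow each x-input down from d3: c' goes to c + r*c', radius to r*r'.
x4 passes through 2 substitutions, ending at center (-11/20, 3/10), radius 1/50
x3 passes through 2 substitutions, ending at center (-11/20, 1/4), radius 1/50
x1 passes through 2 substitutions, ending at center (-1/2, 9/20), radius 1/80
x2 passes through 2 substitutions, ending at center (-1/2, 1/2), radius 1/70


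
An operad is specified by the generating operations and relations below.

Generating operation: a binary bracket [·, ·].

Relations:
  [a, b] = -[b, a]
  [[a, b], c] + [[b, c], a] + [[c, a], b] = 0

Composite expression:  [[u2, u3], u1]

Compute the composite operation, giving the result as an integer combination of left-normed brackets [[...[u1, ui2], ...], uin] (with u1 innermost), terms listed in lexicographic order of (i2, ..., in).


-[[u1, u2], u3] + [[u1, u3], u2]

Left-normed coefficients sit on the u1-initial expansion words.
Composite bracket: [[u2, u3], u1]
The bracket unfolds into 4 signed words via [a, b] = ab - ba (2^2 = 4).
The u1-initial words carry the normal form:
  u1u2u3 (sign -1) contributes -[[u1, u2], u3]
  u1u3u2 (sign +1) contributes +[[u1, u3], u2]


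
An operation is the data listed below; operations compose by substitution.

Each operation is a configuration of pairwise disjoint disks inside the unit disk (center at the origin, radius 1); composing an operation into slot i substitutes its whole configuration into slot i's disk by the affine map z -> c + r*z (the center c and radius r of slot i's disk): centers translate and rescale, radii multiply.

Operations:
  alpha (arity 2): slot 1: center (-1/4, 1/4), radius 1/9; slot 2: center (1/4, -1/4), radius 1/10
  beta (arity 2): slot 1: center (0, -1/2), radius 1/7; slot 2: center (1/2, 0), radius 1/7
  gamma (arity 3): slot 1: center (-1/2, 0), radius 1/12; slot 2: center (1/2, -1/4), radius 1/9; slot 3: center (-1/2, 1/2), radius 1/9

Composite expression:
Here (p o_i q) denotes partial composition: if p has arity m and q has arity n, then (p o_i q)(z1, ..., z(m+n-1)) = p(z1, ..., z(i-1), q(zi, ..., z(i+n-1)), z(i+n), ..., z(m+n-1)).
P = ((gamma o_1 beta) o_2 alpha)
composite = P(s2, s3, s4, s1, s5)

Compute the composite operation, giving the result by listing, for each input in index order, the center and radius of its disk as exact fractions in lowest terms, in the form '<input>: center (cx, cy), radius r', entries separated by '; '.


s1: center (1/2, -1/4), radius 1/9; s2: center (-1/2, -1/24), radius 1/84; s3: center (-155/336, 1/336), radius 1/756; s4: center (-51/112, -1/336), radius 1/840; s5: center (-1/2, 1/2), radius 1/9


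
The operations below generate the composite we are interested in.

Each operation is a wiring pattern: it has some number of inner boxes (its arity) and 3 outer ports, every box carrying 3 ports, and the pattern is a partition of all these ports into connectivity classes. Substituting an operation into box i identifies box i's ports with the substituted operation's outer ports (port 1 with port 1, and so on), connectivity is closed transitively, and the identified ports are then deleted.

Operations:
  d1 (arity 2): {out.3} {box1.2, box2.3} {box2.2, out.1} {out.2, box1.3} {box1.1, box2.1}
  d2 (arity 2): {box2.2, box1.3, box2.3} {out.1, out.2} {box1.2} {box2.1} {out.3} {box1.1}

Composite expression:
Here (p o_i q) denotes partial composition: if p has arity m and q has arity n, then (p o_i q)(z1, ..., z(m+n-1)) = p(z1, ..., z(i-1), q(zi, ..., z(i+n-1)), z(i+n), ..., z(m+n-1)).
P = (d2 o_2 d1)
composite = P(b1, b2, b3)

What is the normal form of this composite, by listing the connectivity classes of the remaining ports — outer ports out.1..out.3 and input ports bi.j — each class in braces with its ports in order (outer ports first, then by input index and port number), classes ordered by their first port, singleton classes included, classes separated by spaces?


{out.1, out.2} {out.3} {b1.1} {b1.2} {b1.3, b2.3} {b2.1, b3.1} {b2.2, b3.3} {b3.2}

Treat the ports identified at d2 as solder joints: merge, then drop.
the subtree at d1 composes to {out.1, b3.2} {out.2, b2.3} {out.3} {b2.1, b3.1} {b2.2, b3.3} on (b2, b3); out.j = own outer ports
the subtree at d2 composes to {out.1, out.2} {out.3} {b1.1} {b1.2} {b1.3, b2.3} {b2.1, b3.1} {b2.2, b3.3} {b3.2} on (b1, b2, b3); out.j = own outer ports


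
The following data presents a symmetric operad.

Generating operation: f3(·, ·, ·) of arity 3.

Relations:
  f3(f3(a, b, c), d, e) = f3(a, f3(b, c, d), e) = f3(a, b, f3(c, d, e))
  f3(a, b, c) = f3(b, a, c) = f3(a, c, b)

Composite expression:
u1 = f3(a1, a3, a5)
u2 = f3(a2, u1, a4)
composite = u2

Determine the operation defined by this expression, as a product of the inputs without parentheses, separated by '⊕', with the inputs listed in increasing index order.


a1 ⊕ a2 ⊕ a3 ⊕ a4 ⊕ a5

Reordering under f3 is free, so list the a-inputs canonically.
f3(a1, a3, a5) linearizes to a1 ⊕ a3 ⊕ a5
f3(a2, f3(a1, a3, a5), a4) linearizes to a2 ⊕ a1 ⊕ a3 ⊕ a5 ⊕ a4
sorting the factors by input index: a1 ⊕ a2 ⊕ a3 ⊕ a4 ⊕ a5


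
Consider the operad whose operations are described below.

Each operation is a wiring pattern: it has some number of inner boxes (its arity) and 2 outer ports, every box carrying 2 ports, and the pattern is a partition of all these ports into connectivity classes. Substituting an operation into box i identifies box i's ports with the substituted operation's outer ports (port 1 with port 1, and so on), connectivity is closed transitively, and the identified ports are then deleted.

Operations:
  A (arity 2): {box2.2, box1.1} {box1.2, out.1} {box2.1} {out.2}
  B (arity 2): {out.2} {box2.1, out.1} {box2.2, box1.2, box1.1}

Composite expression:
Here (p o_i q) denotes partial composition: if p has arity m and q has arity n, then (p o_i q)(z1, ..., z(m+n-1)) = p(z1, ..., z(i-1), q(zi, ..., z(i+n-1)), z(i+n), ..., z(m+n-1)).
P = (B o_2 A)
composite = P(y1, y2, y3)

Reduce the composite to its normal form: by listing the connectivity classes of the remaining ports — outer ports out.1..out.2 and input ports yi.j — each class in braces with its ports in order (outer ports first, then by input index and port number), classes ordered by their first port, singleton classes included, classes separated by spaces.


Substituting into B glues patterns; closure does the rest.
A over (y2, y3) gives {out.1, y2.2} {out.2} {y2.1, y3.2} {y3.1}, out.j being that stage's outer ports
B over (y1, y2, y3) gives {out.1, y2.2} {out.2} {y1.1, y1.2} {y2.1, y3.2} {y3.1}, out.j being that stage's outer ports

{out.1, y2.2} {out.2} {y1.1, y1.2} {y2.1, y3.2} {y3.1}


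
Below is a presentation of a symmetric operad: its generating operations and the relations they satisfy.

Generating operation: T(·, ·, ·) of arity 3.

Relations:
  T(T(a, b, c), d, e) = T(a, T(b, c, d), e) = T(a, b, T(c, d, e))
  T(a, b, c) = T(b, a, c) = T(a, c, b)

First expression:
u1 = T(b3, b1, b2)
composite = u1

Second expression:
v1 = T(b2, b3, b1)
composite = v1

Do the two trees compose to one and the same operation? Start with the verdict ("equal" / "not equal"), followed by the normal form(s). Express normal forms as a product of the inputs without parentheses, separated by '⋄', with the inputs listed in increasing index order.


equal; the common form is b1 ⋄ b2 ⋄ b3


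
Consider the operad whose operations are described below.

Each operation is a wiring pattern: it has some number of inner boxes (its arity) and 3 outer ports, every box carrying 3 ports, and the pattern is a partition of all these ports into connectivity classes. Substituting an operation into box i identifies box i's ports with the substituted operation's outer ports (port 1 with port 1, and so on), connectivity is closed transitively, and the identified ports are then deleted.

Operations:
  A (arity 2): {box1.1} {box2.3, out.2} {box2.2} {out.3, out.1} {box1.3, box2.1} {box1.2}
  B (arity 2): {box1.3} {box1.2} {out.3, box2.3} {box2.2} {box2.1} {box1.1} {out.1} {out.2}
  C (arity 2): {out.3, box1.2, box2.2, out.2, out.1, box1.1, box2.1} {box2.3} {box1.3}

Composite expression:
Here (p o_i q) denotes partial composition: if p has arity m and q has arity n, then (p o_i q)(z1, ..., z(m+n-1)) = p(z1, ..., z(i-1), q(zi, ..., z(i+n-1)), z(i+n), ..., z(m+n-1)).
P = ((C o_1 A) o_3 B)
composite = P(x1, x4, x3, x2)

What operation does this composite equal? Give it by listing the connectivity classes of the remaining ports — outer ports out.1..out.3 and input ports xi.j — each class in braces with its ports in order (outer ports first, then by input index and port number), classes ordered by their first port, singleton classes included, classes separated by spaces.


{out.1, out.2, out.3, x4.3} {x1.1} {x1.2} {x1.3, x4.1} {x2.1} {x2.2} {x2.3} {x3.1} {x3.2} {x3.3} {x4.2}

Connectivity passes through glued C-boundaries; trace each wire chain.
composing A on (x1, x4), with out.j its own outer ports: {out.1, out.3} {out.2, x4.3} {x1.1} {x1.2} {x1.3, x4.1} {x4.2}
composing B on (x3, x2), with out.j its own outer ports: {out.1} {out.2} {out.3, x2.3} {x2.1} {x2.2} {x3.1} {x3.2} {x3.3}
composing C on (x1, x4, x3, x2), with out.j its own outer ports: {out.1, out.2, out.3, x4.3} {x1.1} {x1.2} {x1.3, x4.1} {x2.1} {x2.2} {x2.3} {x3.1} {x3.2} {x3.3} {x4.2}


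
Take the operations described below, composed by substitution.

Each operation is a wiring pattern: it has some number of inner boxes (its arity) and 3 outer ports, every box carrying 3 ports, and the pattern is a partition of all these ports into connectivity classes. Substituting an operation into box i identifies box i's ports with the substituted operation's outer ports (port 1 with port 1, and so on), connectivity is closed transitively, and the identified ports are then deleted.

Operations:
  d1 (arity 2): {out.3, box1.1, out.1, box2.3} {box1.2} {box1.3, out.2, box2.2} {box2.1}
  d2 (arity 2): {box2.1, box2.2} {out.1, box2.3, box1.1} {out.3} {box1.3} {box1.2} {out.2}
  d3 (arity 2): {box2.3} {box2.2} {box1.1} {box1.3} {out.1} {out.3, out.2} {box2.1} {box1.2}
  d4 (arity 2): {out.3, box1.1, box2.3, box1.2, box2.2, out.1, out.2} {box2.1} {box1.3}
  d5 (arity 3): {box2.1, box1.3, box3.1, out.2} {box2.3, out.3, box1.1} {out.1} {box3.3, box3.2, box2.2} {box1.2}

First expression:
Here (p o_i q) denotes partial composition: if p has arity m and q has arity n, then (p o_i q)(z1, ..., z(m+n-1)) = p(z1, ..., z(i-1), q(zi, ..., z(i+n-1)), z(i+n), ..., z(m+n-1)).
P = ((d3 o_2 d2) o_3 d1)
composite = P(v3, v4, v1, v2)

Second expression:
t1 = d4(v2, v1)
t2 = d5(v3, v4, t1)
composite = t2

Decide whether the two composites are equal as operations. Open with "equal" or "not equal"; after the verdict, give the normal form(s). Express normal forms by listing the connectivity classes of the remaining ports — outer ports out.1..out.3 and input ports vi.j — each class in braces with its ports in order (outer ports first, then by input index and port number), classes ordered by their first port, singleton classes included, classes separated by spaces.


not equal — first {out.1} {out.2, out.3} {v1.1, v1.3, v2.2, v2.3, v4.1} {v1.2} {v2.1} {v3.1} {v3.2} {v3.3} {v4.2} {v4.3}, second {out.1} {out.2, v1.2, v1.3, v2.1, v2.2, v3.3, v4.1, v4.2} {out.3, v3.1, v4.3} {v1.1} {v2.3} {v3.2}

The first expression reduces to {out.1} {out.2, out.3} {v1.1, v1.3, v2.2, v2.3, v4.1} {v1.2} {v2.1} {v3.1} {v3.2} {v3.3} {v4.2} {v4.3}
The second expression reduces to {out.1} {out.2, v1.2, v1.3, v2.1, v2.2, v3.3, v4.1, v4.2} {out.3, v3.1, v4.3} {v1.1} {v2.3} {v3.2}
The normal forms differ: not equal.


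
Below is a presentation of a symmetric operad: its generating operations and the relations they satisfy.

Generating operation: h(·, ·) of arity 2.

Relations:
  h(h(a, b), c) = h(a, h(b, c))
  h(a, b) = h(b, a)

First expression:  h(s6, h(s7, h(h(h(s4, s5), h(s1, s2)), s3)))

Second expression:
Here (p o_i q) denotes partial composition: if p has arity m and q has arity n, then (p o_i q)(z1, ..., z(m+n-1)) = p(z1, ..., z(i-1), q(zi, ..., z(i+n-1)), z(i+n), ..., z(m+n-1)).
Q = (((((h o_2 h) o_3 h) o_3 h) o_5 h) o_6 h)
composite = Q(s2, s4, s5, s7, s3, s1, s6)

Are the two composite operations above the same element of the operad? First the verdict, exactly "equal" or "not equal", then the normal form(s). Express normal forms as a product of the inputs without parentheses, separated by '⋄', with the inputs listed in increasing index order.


equal; the common form is s1 ⋄ s2 ⋄ s3 ⋄ s4 ⋄ s5 ⋄ s6 ⋄ s7

Reducing the first expression gives s1 ⋄ s2 ⋄ s3 ⋄ s4 ⋄ s5 ⋄ s6 ⋄ s7
Reducing the second expression gives s1 ⋄ s2 ⋄ s3 ⋄ s4 ⋄ s5 ⋄ s6 ⋄ s7
The normal forms match — equal.


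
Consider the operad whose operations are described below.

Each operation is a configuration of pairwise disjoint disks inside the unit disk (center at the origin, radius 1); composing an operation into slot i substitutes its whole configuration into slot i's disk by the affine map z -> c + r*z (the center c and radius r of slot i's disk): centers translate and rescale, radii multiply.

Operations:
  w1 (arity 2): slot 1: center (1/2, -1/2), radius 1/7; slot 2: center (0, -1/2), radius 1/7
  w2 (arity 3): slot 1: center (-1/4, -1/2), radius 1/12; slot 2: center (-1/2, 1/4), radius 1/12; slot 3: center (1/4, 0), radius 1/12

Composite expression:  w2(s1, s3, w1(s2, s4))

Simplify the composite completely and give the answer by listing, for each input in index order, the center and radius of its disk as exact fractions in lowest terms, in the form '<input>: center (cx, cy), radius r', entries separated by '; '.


s1: center (-1/4, -1/2), radius 1/12; s2: center (7/24, -1/24), radius 1/84; s3: center (-1/2, 1/4), radius 1/12; s4: center (1/4, -1/24), radius 1/84


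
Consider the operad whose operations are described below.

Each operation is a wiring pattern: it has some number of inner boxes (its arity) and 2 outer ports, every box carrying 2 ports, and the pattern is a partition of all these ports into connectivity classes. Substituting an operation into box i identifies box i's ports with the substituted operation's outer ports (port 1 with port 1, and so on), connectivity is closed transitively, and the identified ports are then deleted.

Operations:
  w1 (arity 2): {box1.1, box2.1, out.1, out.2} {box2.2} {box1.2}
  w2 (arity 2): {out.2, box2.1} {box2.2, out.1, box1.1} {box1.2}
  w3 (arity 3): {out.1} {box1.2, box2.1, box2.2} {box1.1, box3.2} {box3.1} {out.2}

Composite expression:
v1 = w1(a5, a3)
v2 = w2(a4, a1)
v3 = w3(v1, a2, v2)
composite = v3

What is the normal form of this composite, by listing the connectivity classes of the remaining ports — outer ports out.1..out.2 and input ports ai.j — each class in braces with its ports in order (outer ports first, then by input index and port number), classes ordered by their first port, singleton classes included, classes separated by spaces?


{out.1} {out.2} {a1.1, a2.1, a2.2, a3.1, a5.1} {a1.2, a4.1} {a3.2} {a4.2} {a5.2}

Two ports join when wires chain via w3-identified ports.
composing w1 on (a5, a3), with out.j its own outer ports: {out.1, out.2, a3.1, a5.1} {a3.2} {a5.2}
composing w2 on (a4, a1), with out.j its own outer ports: {out.1, a1.2, a4.1} {out.2, a1.1} {a4.2}
composing w3 on (a5, a3, a2, a4, a1), with out.j its own outer ports: {out.1} {out.2} {a1.1, a2.1, a2.2, a3.1, a5.1} {a1.2, a4.1} {a3.2} {a4.2} {a5.2}


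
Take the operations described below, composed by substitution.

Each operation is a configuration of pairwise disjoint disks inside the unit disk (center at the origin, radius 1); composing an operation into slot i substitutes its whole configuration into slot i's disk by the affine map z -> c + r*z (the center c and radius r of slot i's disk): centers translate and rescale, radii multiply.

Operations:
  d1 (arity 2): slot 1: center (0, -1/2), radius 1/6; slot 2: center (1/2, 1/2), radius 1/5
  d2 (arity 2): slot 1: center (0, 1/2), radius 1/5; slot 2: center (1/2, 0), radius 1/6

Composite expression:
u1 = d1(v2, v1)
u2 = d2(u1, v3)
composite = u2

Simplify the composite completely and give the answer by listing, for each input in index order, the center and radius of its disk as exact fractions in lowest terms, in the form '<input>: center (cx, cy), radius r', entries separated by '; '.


Nesting under d2 composes maps z -> c + r*z down each v-path.
v2: after 2 affine steps, its disk has center (0, 2/5), radius 1/30
v1: after 2 affine steps, its disk has center (1/10, 3/5), radius 1/25
v3: after 1 affine step, its disk has center (1/2, 0), radius 1/6

v1: center (1/10, 3/5), radius 1/25; v2: center (0, 2/5), radius 1/30; v3: center (1/2, 0), radius 1/6


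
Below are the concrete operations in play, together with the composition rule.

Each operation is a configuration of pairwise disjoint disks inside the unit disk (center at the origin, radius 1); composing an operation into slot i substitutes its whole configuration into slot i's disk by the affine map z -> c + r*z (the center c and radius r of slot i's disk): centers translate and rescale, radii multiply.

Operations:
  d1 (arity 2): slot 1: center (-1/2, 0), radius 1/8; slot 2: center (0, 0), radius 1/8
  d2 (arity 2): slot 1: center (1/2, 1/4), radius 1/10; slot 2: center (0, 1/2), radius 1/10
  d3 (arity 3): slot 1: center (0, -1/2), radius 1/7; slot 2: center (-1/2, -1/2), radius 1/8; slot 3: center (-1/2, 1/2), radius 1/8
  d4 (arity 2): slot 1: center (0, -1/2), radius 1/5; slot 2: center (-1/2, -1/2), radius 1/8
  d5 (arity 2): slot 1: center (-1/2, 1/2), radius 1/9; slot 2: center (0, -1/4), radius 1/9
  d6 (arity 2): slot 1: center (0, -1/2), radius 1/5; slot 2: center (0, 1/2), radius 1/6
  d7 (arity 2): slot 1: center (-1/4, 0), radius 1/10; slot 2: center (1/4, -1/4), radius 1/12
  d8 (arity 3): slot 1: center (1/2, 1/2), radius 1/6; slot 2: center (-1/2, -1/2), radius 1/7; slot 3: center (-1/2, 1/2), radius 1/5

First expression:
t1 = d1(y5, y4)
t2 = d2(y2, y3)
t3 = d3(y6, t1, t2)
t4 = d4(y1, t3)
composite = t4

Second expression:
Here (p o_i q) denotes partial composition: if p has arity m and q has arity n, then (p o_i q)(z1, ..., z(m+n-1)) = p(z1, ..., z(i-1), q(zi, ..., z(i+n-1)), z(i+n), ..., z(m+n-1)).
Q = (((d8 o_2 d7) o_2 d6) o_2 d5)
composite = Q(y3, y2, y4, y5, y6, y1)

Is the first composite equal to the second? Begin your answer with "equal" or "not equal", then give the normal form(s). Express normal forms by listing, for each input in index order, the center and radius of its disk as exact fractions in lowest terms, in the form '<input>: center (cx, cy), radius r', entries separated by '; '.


not equal; first: y1: center (0, -1/2), radius 1/5; y2: center (-71/128, -111/256), radius 1/640; y3: center (-9/16, -55/128), radius 1/640; y4: center (-9/16, -9/16), radius 1/512; y5: center (-73/128, -9/16), radius 1/512; y6: center (-1/2, -9/16), radius 1/56; second: y1: center (-1/2, 1/2), radius 1/5; y2: center (-94/175, -177/350), radius 1/3150; y3: center (1/2, 1/2), radius 1/6; y4: center (-15/28, -711/1400), radius 1/3150; y5: center (-15/28, -69/140), radius 1/420; y6: center (-13/28, -15/28), radius 1/84

In normal form, the first expression is y1: center (0, -1/2), radius 1/5; y2: center (-71/128, -111/256), radius 1/640; y3: center (-9/16, -55/128), radius 1/640; y4: center (-9/16, -9/16), radius 1/512; y5: center (-73/128, -9/16), radius 1/512; y6: center (-1/2, -9/16), radius 1/56
In normal form, the second expression is y1: center (-1/2, 1/2), radius 1/5; y2: center (-94/175, -177/350), radius 1/3150; y3: center (1/2, 1/2), radius 1/6; y4: center (-15/28, -711/1400), radius 1/3150; y5: center (-15/28, -69/140), radius 1/420; y6: center (-13/28, -15/28), radius 1/84
Distinct normal forms: not equal.


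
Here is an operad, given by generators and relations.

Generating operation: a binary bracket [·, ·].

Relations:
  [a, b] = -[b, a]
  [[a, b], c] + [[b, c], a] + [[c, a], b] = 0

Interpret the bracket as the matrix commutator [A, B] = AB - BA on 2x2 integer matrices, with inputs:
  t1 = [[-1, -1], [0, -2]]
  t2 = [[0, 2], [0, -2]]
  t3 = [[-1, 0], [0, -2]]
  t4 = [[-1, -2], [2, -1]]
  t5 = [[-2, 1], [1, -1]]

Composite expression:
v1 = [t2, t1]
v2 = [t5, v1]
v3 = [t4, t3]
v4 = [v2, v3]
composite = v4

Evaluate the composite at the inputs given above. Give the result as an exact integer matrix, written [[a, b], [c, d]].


[t2, t1] = [[0, -4], [0, 0]]
[t5, [t2, t1]] = [[4, 4], [0, -4]]
[t4, t3] = [[0, 2], [2, 0]]
[[t5, [t2, t1]], [t4, t3]] = [[8, 16], [-16, -8]]

[[8, 16], [-16, -8]]


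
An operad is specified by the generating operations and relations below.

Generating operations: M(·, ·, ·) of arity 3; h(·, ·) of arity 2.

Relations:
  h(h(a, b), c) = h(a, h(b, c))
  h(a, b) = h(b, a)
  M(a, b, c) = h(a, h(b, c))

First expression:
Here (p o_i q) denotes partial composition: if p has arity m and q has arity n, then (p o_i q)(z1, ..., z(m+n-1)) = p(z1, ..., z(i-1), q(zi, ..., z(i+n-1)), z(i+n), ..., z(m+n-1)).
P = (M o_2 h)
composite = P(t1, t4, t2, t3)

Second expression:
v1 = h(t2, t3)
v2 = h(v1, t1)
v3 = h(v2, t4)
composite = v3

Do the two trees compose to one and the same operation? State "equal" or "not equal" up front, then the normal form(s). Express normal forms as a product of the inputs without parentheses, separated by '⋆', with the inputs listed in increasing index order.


equal: each reduces to t1 ⋆ t2 ⋆ t3 ⋆ t4

The first expression, normalized: t1 ⋆ t2 ⋆ t3 ⋆ t4
The second expression, normalized: t1 ⋆ t2 ⋆ t3 ⋆ t4
Both agree, so they are equal.


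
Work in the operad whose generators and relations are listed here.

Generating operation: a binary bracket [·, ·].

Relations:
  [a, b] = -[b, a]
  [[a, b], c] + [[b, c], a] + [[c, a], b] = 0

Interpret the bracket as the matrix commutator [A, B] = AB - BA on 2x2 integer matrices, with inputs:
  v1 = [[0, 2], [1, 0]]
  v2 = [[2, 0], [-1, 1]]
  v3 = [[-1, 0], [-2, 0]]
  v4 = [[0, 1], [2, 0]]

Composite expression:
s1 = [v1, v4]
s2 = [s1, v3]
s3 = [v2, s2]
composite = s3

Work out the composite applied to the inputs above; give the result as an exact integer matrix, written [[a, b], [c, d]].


[[0, 0], [-12, 0]]

[v1, v4] = [[3, 0], [0, -3]]
[[v1, v4], v3] = [[0, 0], [12, 0]]
[v2, [[v1, v4], v3]] = [[0, 0], [-12, 0]]


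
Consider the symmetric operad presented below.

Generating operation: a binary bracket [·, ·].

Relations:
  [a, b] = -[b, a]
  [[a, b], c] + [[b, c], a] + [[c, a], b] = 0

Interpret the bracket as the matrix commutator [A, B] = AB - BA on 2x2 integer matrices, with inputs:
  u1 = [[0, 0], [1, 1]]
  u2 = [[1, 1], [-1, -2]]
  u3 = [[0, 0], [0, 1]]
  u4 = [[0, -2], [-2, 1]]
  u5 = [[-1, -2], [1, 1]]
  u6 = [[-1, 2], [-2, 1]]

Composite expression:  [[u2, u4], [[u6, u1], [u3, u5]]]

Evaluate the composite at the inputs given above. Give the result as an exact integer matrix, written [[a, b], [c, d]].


[[-36, -124], [-116, 36]]


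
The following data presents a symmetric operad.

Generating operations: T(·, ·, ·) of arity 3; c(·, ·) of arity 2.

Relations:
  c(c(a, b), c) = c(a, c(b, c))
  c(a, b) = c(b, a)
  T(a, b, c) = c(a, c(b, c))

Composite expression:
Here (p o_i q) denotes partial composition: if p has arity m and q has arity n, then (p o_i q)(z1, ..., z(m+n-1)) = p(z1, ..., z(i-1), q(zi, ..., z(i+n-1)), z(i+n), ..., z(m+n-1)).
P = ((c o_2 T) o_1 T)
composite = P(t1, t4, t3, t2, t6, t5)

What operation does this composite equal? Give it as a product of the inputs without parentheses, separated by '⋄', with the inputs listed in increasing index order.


t1 ⋄ t2 ⋄ t3 ⋄ t4 ⋄ t5 ⋄ t6

Shape and order are irrelevant to c; the t-input set decides.
T(t1, t4, t3) collapses to t1 ⋄ t4 ⋄ t3
T(t2, t6, t5) collapses to t2 ⋄ t6 ⋄ t5
c(T(t1, t4, t3), T(t2, t6, t5)) collapses to t1 ⋄ t4 ⋄ t3 ⋄ t2 ⋄ t6 ⋄ t5
sorting the factors by input index: t1 ⋄ t2 ⋄ t3 ⋄ t4 ⋄ t5 ⋄ t6


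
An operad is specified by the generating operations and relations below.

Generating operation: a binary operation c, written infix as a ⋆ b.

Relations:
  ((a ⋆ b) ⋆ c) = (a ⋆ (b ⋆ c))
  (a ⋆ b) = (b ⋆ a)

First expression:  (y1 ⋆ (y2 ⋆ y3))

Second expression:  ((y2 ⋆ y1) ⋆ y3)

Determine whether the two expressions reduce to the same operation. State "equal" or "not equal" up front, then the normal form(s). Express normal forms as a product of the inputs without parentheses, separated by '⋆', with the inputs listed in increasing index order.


equal; both compose to y1 ⋆ y2 ⋆ y3

In normal form, the first expression is y1 ⋆ y2 ⋆ y3
In normal form, the second expression is y1 ⋆ y2 ⋆ y3
Same normal form: equal.


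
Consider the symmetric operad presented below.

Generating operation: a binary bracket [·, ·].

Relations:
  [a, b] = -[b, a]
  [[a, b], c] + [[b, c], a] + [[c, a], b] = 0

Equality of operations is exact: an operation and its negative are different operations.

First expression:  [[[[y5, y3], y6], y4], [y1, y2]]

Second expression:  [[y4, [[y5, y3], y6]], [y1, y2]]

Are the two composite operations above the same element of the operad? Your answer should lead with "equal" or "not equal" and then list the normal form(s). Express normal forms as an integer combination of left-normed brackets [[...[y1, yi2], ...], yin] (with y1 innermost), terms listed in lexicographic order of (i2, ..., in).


not equal: they reduce to [[[[[y1, y2], y3], y5], y6], y4] - [[[[[y1, y2], y4], y3], y5], y6] + [[[[[y1, y2], y4], y5], y3], y6] + [[[[[y1, y2], y4], y6], y3], y5] - [[[[[y1, y2], y4], y6], y5], y3] - [[[[[y1, y2], y5], y3], y6], y4] - [[[[[y1, y2], y6], y3], y5], y4] + [[[[[y1, y2], y6], y5], y3], y4] and -[[[[[y1, y2], y3], y5], y6], y4] + [[[[[y1, y2], y4], y3], y5], y6] - [[[[[y1, y2], y4], y5], y3], y6] - [[[[[y1, y2], y4], y6], y3], y5] + [[[[[y1, y2], y4], y6], y5], y3] + [[[[[y1, y2], y5], y3], y6], y4] + [[[[[y1, y2], y6], y3], y5], y4] - [[[[[y1, y2], y6], y5], y3], y4]

Normal form of the first expression: [[[[[y1, y2], y3], y5], y6], y4] - [[[[[y1, y2], y4], y3], y5], y6] + [[[[[y1, y2], y4], y5], y3], y6] + [[[[[y1, y2], y4], y6], y3], y5] - [[[[[y1, y2], y4], y6], y5], y3] - [[[[[y1, y2], y5], y3], y6], y4] - [[[[[y1, y2], y6], y3], y5], y4] + [[[[[y1, y2], y6], y5], y3], y4]
Normal form of the second expression: -[[[[[y1, y2], y3], y5], y6], y4] + [[[[[y1, y2], y4], y3], y5], y6] - [[[[[y1, y2], y4], y5], y3], y6] - [[[[[y1, y2], y4], y6], y3], y5] + [[[[[y1, y2], y4], y6], y5], y3] + [[[[[y1, y2], y5], y3], y6], y4] + [[[[[y1, y2], y6], y3], y5], y4] - [[[[[y1, y2], y6], y5], y3], y4]
Different reductions; not equal.


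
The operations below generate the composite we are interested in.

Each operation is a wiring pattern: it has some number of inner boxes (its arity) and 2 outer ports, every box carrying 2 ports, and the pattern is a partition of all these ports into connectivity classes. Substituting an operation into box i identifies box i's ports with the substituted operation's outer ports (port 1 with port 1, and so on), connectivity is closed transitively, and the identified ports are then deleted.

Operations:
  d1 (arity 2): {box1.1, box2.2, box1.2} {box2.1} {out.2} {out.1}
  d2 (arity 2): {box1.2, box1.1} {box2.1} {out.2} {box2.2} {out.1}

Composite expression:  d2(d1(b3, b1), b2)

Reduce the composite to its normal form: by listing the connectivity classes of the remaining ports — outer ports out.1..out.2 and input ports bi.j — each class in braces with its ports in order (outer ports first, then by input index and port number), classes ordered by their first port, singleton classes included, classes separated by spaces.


Reachability decides: close wires over d2-identified ports.
composing d1 on (b3, b1), with out.j its own outer ports: {out.1} {out.2} {b1.1} {b1.2, b3.1, b3.2}
composing d2 on (b3, b1, b2), with out.j its own outer ports: {out.1} {out.2} {b1.1} {b1.2, b3.1, b3.2} {b2.1} {b2.2}

{out.1} {out.2} {b1.1} {b1.2, b3.1, b3.2} {b2.1} {b2.2}


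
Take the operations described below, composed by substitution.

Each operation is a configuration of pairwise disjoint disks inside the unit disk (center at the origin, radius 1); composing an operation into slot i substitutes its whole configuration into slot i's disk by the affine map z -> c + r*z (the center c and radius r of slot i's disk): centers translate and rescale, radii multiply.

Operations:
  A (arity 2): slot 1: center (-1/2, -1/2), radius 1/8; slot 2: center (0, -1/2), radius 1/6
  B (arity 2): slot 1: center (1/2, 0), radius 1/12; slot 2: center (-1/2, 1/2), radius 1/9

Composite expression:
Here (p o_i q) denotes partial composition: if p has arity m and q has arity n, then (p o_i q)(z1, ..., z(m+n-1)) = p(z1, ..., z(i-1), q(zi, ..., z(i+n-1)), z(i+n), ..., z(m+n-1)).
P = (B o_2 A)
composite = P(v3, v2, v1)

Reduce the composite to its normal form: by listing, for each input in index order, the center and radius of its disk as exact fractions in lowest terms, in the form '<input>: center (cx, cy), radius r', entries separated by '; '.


v1: center (-1/2, 4/9), radius 1/54; v2: center (-5/9, 4/9), radius 1/72; v3: center (1/2, 0), radius 1/12

Follow each v-input down from B: c' goes to c + r*c', radius to r*r'.
for v3, the 1-step affine chain lands on center (1/2, 0), radius 1/12
for v2, the 2-step affine chain lands on center (-5/9, 4/9), radius 1/72
for v1, the 2-step affine chain lands on center (-1/2, 4/9), radius 1/54
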